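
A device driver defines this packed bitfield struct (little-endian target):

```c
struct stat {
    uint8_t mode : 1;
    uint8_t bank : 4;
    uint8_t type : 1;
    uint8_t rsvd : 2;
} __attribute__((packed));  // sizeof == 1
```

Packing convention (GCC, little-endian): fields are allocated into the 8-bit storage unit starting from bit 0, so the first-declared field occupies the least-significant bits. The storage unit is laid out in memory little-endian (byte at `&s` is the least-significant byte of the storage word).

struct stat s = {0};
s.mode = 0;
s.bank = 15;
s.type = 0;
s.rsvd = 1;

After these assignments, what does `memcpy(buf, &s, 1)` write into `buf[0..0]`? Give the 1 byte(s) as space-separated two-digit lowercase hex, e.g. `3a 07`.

5e

mode (1b) val=0 bits=0x0 at bit 0: 0x00
bank (4b) val=15 bits=0xf at bit 1: 0x1e
type (1b) val=0 bits=0x0 at bit 5: 0x1e
rsvd (2b) val=1 bits=0x1 at bit 6: 0x5e
word = 0x5e → little-endian bytes:
  [0]=0x5e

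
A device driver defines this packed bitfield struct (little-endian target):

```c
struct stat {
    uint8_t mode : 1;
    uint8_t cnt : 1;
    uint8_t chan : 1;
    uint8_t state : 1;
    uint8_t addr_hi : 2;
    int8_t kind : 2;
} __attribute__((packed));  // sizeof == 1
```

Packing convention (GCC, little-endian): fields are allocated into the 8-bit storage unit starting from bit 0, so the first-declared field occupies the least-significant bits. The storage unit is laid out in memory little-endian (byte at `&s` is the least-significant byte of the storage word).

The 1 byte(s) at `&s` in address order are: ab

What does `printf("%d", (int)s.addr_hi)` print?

2

[0]=0xab (little-endian) → word 0xab
mode [0+:1] = (word>>0) & 0x1 = 1
cnt [1+:1] = (word>>1) & 0x1 = 1
chan [2+:1] = (word>>2) & 0x1 = 0
state [3+:1] = (word>>3) & 0x1 = 1
addr_hi [4+:2] = (word>>4) & 0x3 = 2  ←
kind [6+:2] = (word>>6) & 0x3 = 2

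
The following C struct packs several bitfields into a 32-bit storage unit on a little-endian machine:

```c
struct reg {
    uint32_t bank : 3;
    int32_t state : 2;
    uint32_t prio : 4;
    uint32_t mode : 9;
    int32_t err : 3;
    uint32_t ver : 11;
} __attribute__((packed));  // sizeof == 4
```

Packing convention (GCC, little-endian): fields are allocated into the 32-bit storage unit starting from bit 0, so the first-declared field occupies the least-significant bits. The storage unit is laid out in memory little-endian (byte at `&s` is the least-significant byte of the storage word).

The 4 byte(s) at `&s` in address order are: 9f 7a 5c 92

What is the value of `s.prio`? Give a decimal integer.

[0]=0x9f [1]=0x7a [2]=0x5c [3]=0x92 (little-endian) → word 0x925c7a9f
bank:3 @ bit 0 → (0x925c7a9f>>0)&0x7 = 0x7
state:2 @ bit 3 → (0x925c7a9f>>3)&0x3 = 0x3
prio:4 @ bit 5 → (0x925c7a9f>>5)&0xf = 0x4  ←
mode:9 @ bit 9 → (0x925c7a9f>>9)&0x1ff = 0x3d
err:3 @ bit 18 → (0x925c7a9f>>18)&0x7 = 0x7
ver:11 @ bit 21 → (0x925c7a9f>>21)&0x7ff = 0x492

4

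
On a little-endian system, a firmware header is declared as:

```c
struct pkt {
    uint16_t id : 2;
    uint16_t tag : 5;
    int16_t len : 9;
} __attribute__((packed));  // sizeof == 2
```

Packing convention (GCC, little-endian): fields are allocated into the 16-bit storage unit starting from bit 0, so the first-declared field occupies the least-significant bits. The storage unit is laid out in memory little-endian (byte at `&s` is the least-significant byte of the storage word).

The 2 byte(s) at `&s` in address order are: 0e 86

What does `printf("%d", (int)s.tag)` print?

3

[0]=0x0e [1]=0x86 (little-endian) → word 0x860e
id:2 @ bit 0 → (0x860e>>0)&0x3 = 0x2
tag:5 @ bit 2 → (0x860e>>2)&0x1f = 0x3  ←
len:9 @ bit 7 → (0x860e>>7)&0x1ff = 0x10c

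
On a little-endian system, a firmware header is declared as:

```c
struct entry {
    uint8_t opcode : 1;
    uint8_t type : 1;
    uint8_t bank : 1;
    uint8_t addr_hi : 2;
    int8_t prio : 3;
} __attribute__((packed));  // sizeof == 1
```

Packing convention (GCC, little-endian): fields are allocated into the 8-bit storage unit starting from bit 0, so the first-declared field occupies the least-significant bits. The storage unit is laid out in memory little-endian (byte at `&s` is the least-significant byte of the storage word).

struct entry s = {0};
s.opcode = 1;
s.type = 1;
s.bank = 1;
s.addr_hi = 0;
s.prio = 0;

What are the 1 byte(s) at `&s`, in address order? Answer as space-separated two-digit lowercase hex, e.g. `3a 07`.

opcode (1b) val=1 bits=0x1 at bit 0: 0x01
type (1b) val=1 bits=0x1 at bit 1: 0x03
bank (1b) val=1 bits=0x1 at bit 2: 0x07
addr_hi (2b) val=0 bits=0x0 at bit 3: 0x07
prio (3b) val=0 bits=0x0 at bit 5: 0x07
word = 0x07 → little-endian bytes:
  [0]=0x07

07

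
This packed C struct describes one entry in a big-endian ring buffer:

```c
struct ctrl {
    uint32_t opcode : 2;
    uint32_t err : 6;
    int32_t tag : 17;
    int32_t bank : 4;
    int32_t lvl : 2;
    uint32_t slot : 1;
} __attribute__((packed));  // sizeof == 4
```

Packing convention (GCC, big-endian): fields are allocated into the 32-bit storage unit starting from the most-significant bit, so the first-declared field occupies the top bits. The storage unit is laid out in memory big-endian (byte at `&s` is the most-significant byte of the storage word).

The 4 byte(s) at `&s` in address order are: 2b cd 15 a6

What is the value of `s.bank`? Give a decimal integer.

4

[0]=0x2b [1]=0xcd [2]=0x15 [3]=0xa6 (big-endian) → word 0x2bcd15a6
opcode [30+:2] = (word>>30) & 0x3 = 0
err [24+:6] = (word>>24) & 0x3f = 43
tag [7+:17] = (word>>7) & 0x1ffff = 105003
bank [3+:4] = (word>>3) & 0xf = 4  ←
lvl [1+:2] = (word>>1) & 0x3 = 3
slot [0+:1] = (word>>0) & 0x1 = 0
bank signed 4b, MSB=0: value = 4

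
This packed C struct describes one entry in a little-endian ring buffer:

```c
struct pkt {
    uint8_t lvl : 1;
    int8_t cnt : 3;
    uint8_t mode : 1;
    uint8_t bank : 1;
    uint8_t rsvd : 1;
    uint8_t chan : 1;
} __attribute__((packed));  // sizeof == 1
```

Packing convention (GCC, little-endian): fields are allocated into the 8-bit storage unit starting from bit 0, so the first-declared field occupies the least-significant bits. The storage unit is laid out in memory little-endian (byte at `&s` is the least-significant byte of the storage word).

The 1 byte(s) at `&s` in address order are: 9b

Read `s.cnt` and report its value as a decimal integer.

-3

[0]=0x9b (little-endian) → word 0x9b
lvl [0+:1] = (word>>0) & 0x1 = 1
cnt [1+:3] = (word>>1) & 0x7 = 5  ←
mode [4+:1] = (word>>4) & 0x1 = 1
bank [5+:1] = (word>>5) & 0x1 = 0
rsvd [6+:1] = (word>>6) & 0x1 = 0
chan [7+:1] = (word>>7) & 0x1 = 1
cnt signed 3b, MSB=1: 5 - 8 = -3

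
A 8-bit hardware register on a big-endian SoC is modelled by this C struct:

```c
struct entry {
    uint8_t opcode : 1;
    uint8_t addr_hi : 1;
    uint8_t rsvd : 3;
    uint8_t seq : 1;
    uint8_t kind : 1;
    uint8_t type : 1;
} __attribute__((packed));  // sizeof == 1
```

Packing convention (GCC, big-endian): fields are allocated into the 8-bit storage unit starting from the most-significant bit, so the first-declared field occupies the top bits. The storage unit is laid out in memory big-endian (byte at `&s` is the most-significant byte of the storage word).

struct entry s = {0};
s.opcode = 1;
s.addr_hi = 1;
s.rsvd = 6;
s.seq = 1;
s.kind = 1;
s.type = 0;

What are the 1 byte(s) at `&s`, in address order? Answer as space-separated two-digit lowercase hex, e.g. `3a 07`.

opcode:1 = 1 → 0x1 << 7 → word 0x80
addr_hi:1 = 1 → 0x1 << 6 → word 0xc0
rsvd:3 = 6 → 0x6 << 3 → word 0xf0
seq:1 = 1 → 0x1 << 2 → word 0xf4
kind:1 = 1 → 0x1 << 1 → word 0xf6
type:1 = 0 → 0x0 << 0 → word 0xf6
word = 0xf6 → big-endian bytes:
  [0]=0xf6

f6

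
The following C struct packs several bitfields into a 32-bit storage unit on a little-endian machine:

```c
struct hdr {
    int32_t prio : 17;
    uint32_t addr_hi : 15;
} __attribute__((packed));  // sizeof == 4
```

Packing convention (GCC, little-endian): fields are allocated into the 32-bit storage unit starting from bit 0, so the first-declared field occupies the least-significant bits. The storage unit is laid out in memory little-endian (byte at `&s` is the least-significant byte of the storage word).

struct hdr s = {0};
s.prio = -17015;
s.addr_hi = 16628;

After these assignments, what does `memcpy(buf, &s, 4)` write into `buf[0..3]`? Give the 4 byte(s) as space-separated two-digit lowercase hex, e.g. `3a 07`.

89 bd e9 81

prio (17b) val=-17015 bits=0x1bd89 at bit 0: 0x0001bd89
addr_hi (15b) val=16628 bits=0x40f4 at bit 17: 0x81e9bd89
word = 0x81e9bd89 → little-endian bytes:
  [0]=0x89  [1]=0xbd  [2]=0xe9  [3]=0x81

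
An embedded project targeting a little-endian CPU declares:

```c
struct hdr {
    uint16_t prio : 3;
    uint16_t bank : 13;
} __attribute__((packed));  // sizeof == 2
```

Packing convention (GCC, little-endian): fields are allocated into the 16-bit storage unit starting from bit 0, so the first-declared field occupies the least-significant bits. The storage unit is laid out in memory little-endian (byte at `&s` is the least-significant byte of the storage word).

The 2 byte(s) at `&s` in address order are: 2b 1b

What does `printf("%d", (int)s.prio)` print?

3

[0]=0x2b [1]=0x1b (little-endian) → word 0x1b2b
prio [0+:3] = (word>>0) & 0x7 = 3  ←
bank [3+:13] = (word>>3) & 0x1fff = 869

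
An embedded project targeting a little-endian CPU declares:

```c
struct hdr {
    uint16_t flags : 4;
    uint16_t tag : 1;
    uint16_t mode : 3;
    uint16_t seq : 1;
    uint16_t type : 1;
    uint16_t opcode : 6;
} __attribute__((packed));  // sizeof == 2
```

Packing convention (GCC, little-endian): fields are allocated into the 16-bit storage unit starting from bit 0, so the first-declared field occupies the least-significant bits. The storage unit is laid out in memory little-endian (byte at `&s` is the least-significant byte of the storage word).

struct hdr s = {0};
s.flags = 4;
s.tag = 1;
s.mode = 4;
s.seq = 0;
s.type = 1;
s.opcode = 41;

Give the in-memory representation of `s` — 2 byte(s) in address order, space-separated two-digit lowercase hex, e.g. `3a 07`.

94 a6

flags (4b) val=4 bits=0x4 at bit 0: 0x0004
tag (1b) val=1 bits=0x1 at bit 4: 0x0014
mode (3b) val=4 bits=0x4 at bit 5: 0x0094
seq (1b) val=0 bits=0x0 at bit 8: 0x0094
type (1b) val=1 bits=0x1 at bit 9: 0x0294
opcode (6b) val=41 bits=0x29 at bit 10: 0xa694
word = 0xa694 → little-endian bytes:
  [0]=0x94  [1]=0xa6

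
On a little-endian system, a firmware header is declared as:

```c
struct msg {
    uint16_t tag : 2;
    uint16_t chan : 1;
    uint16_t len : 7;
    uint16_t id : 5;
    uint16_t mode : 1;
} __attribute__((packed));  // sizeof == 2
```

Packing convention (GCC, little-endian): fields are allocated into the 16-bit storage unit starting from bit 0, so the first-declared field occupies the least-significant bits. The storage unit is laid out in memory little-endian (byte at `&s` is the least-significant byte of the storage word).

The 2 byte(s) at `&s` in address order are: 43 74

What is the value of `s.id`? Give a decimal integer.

29

[0]=0x43 [1]=0x74 (little-endian) → word 0x7443
tag [0+:2] = (word>>0) & 0x3 = 3
chan [2+:1] = (word>>2) & 0x1 = 0
len [3+:7] = (word>>3) & 0x7f = 8
id [10+:5] = (word>>10) & 0x1f = 29  ←
mode [15+:1] = (word>>15) & 0x1 = 0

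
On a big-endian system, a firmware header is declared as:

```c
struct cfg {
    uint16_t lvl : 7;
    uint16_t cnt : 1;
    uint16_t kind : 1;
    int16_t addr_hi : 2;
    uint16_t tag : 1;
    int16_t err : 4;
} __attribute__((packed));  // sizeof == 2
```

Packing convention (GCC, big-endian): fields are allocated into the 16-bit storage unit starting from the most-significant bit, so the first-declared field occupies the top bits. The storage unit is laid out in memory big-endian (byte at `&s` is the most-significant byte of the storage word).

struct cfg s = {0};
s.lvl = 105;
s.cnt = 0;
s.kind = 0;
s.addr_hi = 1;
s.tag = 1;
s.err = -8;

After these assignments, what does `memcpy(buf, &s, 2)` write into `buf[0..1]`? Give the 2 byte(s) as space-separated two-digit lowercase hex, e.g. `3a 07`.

[9+:7] lvl=105 & 0x7f = 0x69; word=0xd200
[8+:1] cnt=0 & 0x1 = 0x0; word=0xd200
[7+:1] kind=0 & 0x1 = 0x0; word=0xd200
[5+:2] addr_hi=1 & 0x3 = 0x1; word=0xd220
[4+:1] tag=1 & 0x1 = 0x1; word=0xd230
[0+:4] err=-8 & 0xf = 0x8; word=0xd238
word = 0xd238 → big-endian bytes:
  [0]=0xd2  [1]=0x38

d2 38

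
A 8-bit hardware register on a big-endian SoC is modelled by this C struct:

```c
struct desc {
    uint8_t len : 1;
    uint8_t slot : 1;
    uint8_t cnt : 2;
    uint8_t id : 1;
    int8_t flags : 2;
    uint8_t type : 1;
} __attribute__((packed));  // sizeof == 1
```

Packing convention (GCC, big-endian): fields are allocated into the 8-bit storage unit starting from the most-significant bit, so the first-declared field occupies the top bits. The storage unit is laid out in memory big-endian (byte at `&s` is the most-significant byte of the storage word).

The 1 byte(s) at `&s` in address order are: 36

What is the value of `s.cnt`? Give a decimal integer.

[0]=0x36 (big-endian) → word 0x36
len [7+:1] = (word>>7) & 0x1 = 0
slot [6+:1] = (word>>6) & 0x1 = 0
cnt [4+:2] = (word>>4) & 0x3 = 3  ←
id [3+:1] = (word>>3) & 0x1 = 0
flags [1+:2] = (word>>1) & 0x3 = 3
type [0+:1] = (word>>0) & 0x1 = 0

3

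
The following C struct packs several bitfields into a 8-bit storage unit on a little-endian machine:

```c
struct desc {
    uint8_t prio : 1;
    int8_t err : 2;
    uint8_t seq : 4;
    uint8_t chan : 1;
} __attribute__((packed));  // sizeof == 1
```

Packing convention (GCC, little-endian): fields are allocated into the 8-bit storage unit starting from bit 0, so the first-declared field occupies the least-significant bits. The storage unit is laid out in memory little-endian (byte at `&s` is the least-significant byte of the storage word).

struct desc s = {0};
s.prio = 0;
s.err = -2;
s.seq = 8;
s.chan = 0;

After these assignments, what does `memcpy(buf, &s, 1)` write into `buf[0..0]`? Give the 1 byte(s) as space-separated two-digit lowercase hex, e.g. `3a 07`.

prio:1 = 0 → 0x0 << 0 → word 0x00
err:2 = -2 → 0x2 << 1 → word 0x04
seq:4 = 8 → 0x8 << 3 → word 0x44
chan:1 = 0 → 0x0 << 7 → word 0x44
word = 0x44 → little-endian bytes:
  [0]=0x44

44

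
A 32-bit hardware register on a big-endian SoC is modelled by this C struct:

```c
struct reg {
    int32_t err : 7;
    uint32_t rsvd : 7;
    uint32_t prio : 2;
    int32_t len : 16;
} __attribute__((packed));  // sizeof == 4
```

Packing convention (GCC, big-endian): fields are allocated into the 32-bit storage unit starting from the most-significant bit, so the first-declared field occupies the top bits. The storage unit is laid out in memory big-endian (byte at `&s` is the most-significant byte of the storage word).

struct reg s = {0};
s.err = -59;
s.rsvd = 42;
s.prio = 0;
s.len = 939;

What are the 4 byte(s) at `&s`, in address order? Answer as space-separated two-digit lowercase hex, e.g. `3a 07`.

[25+:7] err=-59 & 0x7f = 0x45; word=0x8a000000
[18+:7] rsvd=42 & 0x7f = 0x2a; word=0x8aa80000
[16+:2] prio=0 & 0x3 = 0x0; word=0x8aa80000
[0+:16] len=939 & 0xffff = 0x3ab; word=0x8aa803ab
word = 0x8aa803ab → big-endian bytes:
  [0]=0x8a  [1]=0xa8  [2]=0x03  [3]=0xab

8a a8 03 ab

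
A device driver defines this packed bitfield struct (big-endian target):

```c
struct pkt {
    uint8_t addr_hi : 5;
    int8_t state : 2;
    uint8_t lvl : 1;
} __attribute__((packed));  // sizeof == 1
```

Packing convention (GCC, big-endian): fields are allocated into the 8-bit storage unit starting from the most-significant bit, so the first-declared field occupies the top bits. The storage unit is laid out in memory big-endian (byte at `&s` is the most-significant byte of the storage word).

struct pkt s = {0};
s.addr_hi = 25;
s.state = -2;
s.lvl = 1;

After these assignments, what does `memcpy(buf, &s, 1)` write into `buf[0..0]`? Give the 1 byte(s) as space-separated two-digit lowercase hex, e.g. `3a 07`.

cd

addr_hi:5 = 25 → 0x19 << 3 → word 0xc8
state:2 = -2 → 0x2 << 1 → word 0xcc
lvl:1 = 1 → 0x1 << 0 → word 0xcd
word = 0xcd → big-endian bytes:
  [0]=0xcd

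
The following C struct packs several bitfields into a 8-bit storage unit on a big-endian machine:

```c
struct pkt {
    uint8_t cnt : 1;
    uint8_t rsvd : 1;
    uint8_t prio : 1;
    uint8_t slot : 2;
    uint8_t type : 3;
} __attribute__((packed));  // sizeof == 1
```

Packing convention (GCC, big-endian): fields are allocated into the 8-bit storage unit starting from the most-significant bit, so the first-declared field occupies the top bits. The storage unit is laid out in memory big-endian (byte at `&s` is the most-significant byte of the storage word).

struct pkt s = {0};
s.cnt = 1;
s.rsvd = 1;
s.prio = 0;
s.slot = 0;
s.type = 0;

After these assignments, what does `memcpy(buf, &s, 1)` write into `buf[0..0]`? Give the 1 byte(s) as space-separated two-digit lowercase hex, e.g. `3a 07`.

cnt (1b) val=1 bits=0x1 at bit 7: 0x80
rsvd (1b) val=1 bits=0x1 at bit 6: 0xc0
prio (1b) val=0 bits=0x0 at bit 5: 0xc0
slot (2b) val=0 bits=0x0 at bit 3: 0xc0
type (3b) val=0 bits=0x0 at bit 0: 0xc0
word = 0xc0 → big-endian bytes:
  [0]=0xc0

c0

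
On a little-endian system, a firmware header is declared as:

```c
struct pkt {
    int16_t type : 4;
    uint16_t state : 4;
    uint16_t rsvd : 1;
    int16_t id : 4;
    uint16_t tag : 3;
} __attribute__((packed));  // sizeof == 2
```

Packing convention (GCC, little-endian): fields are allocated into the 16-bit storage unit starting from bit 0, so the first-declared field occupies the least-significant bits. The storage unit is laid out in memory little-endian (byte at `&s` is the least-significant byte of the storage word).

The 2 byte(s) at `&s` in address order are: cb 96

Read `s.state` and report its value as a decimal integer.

[0]=0xcb [1]=0x96 (little-endian) → word 0x96cb
type [0+:4] = (word>>0) & 0xf = 11
state [4+:4] = (word>>4) & 0xf = 12  ←
rsvd [8+:1] = (word>>8) & 0x1 = 0
id [9+:4] = (word>>9) & 0xf = 11
tag [13+:3] = (word>>13) & 0x7 = 4

12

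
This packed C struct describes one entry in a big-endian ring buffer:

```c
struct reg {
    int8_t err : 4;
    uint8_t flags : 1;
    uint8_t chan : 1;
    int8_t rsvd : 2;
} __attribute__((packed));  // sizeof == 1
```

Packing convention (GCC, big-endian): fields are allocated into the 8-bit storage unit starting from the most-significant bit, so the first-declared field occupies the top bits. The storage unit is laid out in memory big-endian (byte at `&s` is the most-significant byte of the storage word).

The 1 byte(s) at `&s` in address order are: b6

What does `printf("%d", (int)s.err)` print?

[0]=0xb6 (big-endian) → word 0xb6
err [4+:4] = (word>>4) & 0xf = 11  ←
flags [3+:1] = (word>>3) & 0x1 = 0
chan [2+:1] = (word>>2) & 0x1 = 1
rsvd [0+:2] = (word>>0) & 0x3 = 2
err signed 4b, MSB=1: 11 - 16 = -5

-5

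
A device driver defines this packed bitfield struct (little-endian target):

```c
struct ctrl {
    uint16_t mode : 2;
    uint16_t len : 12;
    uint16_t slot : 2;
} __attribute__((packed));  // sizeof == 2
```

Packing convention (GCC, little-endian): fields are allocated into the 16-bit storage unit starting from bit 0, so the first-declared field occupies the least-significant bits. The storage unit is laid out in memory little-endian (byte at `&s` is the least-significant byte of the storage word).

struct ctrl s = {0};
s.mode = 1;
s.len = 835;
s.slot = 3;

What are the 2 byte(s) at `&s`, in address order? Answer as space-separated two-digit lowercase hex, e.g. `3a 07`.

mode:2 = 1 → 0x1 << 0 → word 0x0001
len:12 = 835 → 0x343 << 2 → word 0x0d0d
slot:2 = 3 → 0x3 << 14 → word 0xcd0d
word = 0xcd0d → little-endian bytes:
  [0]=0x0d  [1]=0xcd

0d cd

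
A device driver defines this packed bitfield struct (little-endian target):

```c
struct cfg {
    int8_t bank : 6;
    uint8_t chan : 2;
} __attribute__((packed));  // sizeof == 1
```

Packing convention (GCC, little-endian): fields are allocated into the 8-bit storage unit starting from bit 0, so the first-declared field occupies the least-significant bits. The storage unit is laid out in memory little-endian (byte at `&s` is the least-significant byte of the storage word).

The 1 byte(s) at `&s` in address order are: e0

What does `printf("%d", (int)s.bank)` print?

-32

[0]=0xe0 (little-endian) → word 0xe0
bank:6 @ bit 0 → (0xe0>>0)&0x3f = 0x20  ←
chan:2 @ bit 6 → (0xe0>>6)&0x3 = 0x3
bank signed 6b, MSB=1: 32 - 64 = -32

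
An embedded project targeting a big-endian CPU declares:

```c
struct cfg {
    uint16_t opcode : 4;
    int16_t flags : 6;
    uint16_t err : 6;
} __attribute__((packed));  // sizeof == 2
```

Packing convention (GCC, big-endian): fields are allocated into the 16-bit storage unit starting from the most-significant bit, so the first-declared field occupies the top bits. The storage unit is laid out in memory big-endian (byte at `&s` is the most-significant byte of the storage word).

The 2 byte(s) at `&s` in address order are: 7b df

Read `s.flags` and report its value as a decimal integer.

-17

[0]=0x7b [1]=0xdf (big-endian) → word 0x7bdf
opcode:4 @ bit 12 → (0x7bdf>>12)&0xf = 0x7
flags:6 @ bit 6 → (0x7bdf>>6)&0x3f = 0x2f  ←
err:6 @ bit 0 → (0x7bdf>>0)&0x3f = 0x1f
flags signed 6b, MSB=1: 47 - 64 = -17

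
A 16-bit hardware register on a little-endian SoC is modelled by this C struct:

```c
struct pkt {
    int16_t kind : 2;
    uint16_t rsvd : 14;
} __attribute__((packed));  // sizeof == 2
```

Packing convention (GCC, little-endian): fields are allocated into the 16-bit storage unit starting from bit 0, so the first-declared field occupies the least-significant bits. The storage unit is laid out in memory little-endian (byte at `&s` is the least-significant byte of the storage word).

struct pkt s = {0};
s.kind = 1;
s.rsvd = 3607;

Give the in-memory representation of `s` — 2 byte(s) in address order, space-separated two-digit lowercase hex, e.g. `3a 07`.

5d 38

[0+:2] kind=1 & 0x3 = 0x1; word=0x0001
[2+:14] rsvd=3607 & 0x3fff = 0xe17; word=0x385d
word = 0x385d → little-endian bytes:
  [0]=0x5d  [1]=0x38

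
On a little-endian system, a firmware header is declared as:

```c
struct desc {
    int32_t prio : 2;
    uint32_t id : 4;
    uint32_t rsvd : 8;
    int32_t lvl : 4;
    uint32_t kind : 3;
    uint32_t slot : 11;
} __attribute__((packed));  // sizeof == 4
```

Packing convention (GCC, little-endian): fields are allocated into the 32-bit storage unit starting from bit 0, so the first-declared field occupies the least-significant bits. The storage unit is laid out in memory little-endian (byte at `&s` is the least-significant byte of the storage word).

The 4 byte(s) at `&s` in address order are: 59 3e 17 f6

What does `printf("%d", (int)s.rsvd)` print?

249

[0]=0x59 [1]=0x3e [2]=0x17 [3]=0xf6 (little-endian) → word 0xf6173e59
prio:2 @ bit 0 → (0xf6173e59>>0)&0x3 = 0x1
id:4 @ bit 2 → (0xf6173e59>>2)&0xf = 0x6
rsvd:8 @ bit 6 → (0xf6173e59>>6)&0xff = 0xf9  ←
lvl:4 @ bit 14 → (0xf6173e59>>14)&0xf = 0xc
kind:3 @ bit 18 → (0xf6173e59>>18)&0x7 = 0x5
slot:11 @ bit 21 → (0xf6173e59>>21)&0x7ff = 0x7b0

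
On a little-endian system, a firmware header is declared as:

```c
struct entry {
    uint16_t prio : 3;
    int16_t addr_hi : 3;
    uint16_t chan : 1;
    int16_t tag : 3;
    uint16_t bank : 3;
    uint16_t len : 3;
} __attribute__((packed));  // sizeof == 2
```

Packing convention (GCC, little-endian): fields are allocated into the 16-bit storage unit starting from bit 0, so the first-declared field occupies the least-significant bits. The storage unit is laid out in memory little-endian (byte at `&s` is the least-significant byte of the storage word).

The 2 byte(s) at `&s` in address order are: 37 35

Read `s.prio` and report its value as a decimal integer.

7

[0]=0x37 [1]=0x35 (little-endian) → word 0x3537
prio:3 @ bit 0 → (0x3537>>0)&0x7 = 0x7  ←
addr_hi:3 @ bit 3 → (0x3537>>3)&0x7 = 0x6
chan:1 @ bit 6 → (0x3537>>6)&0x1 = 0x0
tag:3 @ bit 7 → (0x3537>>7)&0x7 = 0x2
bank:3 @ bit 10 → (0x3537>>10)&0x7 = 0x5
len:3 @ bit 13 → (0x3537>>13)&0x7 = 0x1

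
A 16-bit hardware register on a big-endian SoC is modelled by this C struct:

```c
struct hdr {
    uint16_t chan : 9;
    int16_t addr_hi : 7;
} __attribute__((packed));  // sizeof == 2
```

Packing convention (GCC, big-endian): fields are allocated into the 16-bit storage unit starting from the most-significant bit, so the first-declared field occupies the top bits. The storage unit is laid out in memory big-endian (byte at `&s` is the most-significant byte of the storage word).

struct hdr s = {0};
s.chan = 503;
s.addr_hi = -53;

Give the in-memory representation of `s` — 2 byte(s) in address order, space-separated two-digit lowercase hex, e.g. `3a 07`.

fb cb

chan (9b) val=503 bits=0x1f7 at bit 7: 0xfb80
addr_hi (7b) val=-53 bits=0x4b at bit 0: 0xfbcb
word = 0xfbcb → big-endian bytes:
  [0]=0xfb  [1]=0xcb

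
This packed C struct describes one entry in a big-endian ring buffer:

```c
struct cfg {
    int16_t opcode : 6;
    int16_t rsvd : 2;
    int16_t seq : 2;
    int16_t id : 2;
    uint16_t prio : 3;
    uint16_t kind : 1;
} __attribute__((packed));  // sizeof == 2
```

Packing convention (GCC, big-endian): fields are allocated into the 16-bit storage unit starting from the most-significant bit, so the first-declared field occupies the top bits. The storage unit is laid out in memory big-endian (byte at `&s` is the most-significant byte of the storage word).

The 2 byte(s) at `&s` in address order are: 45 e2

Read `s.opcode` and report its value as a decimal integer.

17

[0]=0x45 [1]=0xe2 (big-endian) → word 0x45e2
opcode:6 @ bit 10 → (0x45e2>>10)&0x3f = 0x11  ←
rsvd:2 @ bit 8 → (0x45e2>>8)&0x3 = 0x1
seq:2 @ bit 6 → (0x45e2>>6)&0x3 = 0x3
id:2 @ bit 4 → (0x45e2>>4)&0x3 = 0x2
prio:3 @ bit 1 → (0x45e2>>1)&0x7 = 0x1
kind:1 @ bit 0 → (0x45e2>>0)&0x1 = 0x0
opcode signed 6b, MSB=0: value = 17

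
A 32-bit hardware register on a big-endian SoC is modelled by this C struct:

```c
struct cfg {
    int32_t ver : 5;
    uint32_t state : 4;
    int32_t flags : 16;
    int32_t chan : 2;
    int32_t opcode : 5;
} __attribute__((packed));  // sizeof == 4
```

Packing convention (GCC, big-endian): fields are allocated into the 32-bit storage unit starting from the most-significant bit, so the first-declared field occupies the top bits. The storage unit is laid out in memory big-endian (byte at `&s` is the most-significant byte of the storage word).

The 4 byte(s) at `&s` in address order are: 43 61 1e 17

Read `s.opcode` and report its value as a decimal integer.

[0]=0x43 [1]=0x61 [2]=0x1e [3]=0x17 (big-endian) → word 0x43611e17
ver [27+:5] = (word>>27) & 0x1f = 8
state [23+:4] = (word>>23) & 0xf = 6
flags [7+:16] = (word>>7) & 0xffff = 49724
chan [5+:2] = (word>>5) & 0x3 = 0
opcode [0+:5] = (word>>0) & 0x1f = 23  ←
opcode signed 5b, MSB=1: 23 - 32 = -9

-9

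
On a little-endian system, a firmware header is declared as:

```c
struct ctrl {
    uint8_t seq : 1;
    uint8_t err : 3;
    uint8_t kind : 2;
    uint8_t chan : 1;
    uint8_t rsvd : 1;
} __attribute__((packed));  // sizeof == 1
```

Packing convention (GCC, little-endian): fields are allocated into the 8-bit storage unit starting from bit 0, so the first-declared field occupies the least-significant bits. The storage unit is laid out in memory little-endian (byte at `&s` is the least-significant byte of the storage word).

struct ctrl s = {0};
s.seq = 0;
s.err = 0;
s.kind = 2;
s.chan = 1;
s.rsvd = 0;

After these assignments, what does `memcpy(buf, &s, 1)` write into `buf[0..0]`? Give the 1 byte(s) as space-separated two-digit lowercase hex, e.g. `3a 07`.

60

[0+:1] seq=0 & 0x1 = 0x0; word=0x00
[1+:3] err=0 & 0x7 = 0x0; word=0x00
[4+:2] kind=2 & 0x3 = 0x2; word=0x20
[6+:1] chan=1 & 0x1 = 0x1; word=0x60
[7+:1] rsvd=0 & 0x1 = 0x0; word=0x60
word = 0x60 → little-endian bytes:
  [0]=0x60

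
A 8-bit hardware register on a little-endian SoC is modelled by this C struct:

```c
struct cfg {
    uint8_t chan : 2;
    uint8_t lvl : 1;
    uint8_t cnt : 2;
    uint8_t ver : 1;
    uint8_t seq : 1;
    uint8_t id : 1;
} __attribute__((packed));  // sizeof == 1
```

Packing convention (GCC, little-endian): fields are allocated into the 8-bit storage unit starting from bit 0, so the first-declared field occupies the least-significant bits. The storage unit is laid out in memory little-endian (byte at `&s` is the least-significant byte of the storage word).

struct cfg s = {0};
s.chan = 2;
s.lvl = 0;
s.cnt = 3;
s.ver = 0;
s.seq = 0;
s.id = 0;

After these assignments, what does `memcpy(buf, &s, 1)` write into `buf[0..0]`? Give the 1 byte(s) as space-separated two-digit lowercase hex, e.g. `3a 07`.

1a

[0+:2] chan=2 & 0x3 = 0x2; word=0x02
[2+:1] lvl=0 & 0x1 = 0x0; word=0x02
[3+:2] cnt=3 & 0x3 = 0x3; word=0x1a
[5+:1] ver=0 & 0x1 = 0x0; word=0x1a
[6+:1] seq=0 & 0x1 = 0x0; word=0x1a
[7+:1] id=0 & 0x1 = 0x0; word=0x1a
word = 0x1a → little-endian bytes:
  [0]=0x1a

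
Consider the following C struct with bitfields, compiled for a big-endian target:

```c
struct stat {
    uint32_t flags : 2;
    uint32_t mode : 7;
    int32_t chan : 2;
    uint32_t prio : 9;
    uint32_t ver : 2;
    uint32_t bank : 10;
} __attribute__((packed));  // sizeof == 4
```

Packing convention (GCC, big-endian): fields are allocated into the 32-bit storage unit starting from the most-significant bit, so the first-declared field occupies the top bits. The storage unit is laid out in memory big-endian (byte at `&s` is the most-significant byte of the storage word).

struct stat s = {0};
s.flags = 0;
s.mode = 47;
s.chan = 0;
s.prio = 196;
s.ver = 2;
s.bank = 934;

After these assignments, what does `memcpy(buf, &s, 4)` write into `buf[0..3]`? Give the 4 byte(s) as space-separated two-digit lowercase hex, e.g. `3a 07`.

17 8c 4b a6

flags:2 = 0 → 0x0 << 30 → word 0x00000000
mode:7 = 47 → 0x2f << 23 → word 0x17800000
chan:2 = 0 → 0x0 << 21 → word 0x17800000
prio:9 = 196 → 0xc4 << 12 → word 0x178c4000
ver:2 = 2 → 0x2 << 10 → word 0x178c4800
bank:10 = 934 → 0x3a6 << 0 → word 0x178c4ba6
word = 0x178c4ba6 → big-endian bytes:
  [0]=0x17  [1]=0x8c  [2]=0x4b  [3]=0xa6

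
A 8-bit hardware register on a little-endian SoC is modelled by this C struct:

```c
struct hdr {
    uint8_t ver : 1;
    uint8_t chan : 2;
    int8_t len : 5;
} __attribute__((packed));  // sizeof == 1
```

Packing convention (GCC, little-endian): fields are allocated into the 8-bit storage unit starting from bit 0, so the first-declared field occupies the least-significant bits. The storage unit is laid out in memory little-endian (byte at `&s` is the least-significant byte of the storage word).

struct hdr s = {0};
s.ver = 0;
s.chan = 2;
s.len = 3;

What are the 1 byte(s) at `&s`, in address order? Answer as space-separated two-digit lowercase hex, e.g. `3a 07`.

1c

ver (1b) val=0 bits=0x0 at bit 0: 0x00
chan (2b) val=2 bits=0x2 at bit 1: 0x04
len (5b) val=3 bits=0x3 at bit 3: 0x1c
word = 0x1c → little-endian bytes:
  [0]=0x1c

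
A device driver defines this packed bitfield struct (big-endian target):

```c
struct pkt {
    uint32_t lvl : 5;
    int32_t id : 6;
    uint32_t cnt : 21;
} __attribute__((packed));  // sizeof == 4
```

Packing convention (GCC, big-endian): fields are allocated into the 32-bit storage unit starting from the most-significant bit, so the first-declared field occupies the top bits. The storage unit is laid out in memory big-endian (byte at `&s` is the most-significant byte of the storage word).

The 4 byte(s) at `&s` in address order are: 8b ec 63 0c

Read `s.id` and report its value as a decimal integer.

[0]=0x8b [1]=0xec [2]=0x63 [3]=0x0c (big-endian) → word 0x8bec630c
lvl [27+:5] = (word>>27) & 0x1f = 17
id [21+:6] = (word>>21) & 0x3f = 31  ←
cnt [0+:21] = (word>>0) & 0x1fffff = 811788
id signed 6b, MSB=0: value = 31

31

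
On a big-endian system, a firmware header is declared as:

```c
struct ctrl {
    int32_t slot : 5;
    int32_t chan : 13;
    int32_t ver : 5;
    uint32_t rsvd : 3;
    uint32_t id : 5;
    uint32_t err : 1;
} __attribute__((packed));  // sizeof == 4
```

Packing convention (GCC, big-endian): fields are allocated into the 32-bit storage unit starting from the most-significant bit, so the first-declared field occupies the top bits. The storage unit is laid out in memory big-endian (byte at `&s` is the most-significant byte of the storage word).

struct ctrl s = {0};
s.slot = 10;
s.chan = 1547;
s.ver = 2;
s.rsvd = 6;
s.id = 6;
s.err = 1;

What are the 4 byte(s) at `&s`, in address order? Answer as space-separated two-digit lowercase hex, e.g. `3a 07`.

51 82 c5 8d

slot:5 = 10 → 0xa << 27 → word 0x50000000
chan:13 = 1547 → 0x60b << 14 → word 0x5182c000
ver:5 = 2 → 0x2 << 9 → word 0x5182c400
rsvd:3 = 6 → 0x6 << 6 → word 0x5182c580
id:5 = 6 → 0x6 << 1 → word 0x5182c58c
err:1 = 1 → 0x1 << 0 → word 0x5182c58d
word = 0x5182c58d → big-endian bytes:
  [0]=0x51  [1]=0x82  [2]=0xc5  [3]=0x8d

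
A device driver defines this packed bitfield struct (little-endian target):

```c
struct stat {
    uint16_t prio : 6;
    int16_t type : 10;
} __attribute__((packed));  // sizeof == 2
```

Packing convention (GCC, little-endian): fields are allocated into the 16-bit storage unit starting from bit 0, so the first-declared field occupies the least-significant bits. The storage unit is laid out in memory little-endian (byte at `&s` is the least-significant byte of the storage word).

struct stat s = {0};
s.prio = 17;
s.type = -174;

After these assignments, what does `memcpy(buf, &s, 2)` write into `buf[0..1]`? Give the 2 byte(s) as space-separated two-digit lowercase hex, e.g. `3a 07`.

prio:6 = 17 → 0x11 << 0 → word 0x0011
type:10 = -174 → 0x352 << 6 → word 0xd491
word = 0xd491 → little-endian bytes:
  [0]=0x91  [1]=0xd4

91 d4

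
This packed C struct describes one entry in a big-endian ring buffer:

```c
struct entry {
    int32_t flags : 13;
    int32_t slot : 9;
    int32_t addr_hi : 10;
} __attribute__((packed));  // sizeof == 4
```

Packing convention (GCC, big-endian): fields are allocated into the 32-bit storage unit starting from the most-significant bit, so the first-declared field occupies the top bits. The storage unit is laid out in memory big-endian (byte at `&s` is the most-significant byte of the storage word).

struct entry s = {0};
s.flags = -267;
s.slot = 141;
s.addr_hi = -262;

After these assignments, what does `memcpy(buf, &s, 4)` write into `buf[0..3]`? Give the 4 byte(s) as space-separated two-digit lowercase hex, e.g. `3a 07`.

flags:13 = -267 → 0x1ef5 << 19 → word 0xf7a80000
slot:9 = 141 → 0x8d << 10 → word 0xf7aa3400
addr_hi:10 = -262 → 0x2fa << 0 → word 0xf7aa36fa
word = 0xf7aa36fa → big-endian bytes:
  [0]=0xf7  [1]=0xaa  [2]=0x36  [3]=0xfa

f7 aa 36 fa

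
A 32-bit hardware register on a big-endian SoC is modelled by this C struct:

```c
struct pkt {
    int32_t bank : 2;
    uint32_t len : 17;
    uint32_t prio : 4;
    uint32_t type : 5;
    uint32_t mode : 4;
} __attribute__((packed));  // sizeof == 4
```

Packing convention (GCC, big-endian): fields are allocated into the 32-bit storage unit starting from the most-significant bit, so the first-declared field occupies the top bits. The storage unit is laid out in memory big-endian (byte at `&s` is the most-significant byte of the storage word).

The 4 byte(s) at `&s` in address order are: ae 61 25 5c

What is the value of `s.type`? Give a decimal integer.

[0]=0xae [1]=0x61 [2]=0x25 [3]=0x5c (big-endian) → word 0xae61255c
bank:2 @ bit 30 → (0xae61255c>>30)&0x3 = 0x2
len:17 @ bit 13 → (0xae61255c>>13)&0x1ffff = 0x17309
prio:4 @ bit 9 → (0xae61255c>>9)&0xf = 0x2
type:5 @ bit 4 → (0xae61255c>>4)&0x1f = 0x15  ←
mode:4 @ bit 0 → (0xae61255c>>0)&0xf = 0xc

21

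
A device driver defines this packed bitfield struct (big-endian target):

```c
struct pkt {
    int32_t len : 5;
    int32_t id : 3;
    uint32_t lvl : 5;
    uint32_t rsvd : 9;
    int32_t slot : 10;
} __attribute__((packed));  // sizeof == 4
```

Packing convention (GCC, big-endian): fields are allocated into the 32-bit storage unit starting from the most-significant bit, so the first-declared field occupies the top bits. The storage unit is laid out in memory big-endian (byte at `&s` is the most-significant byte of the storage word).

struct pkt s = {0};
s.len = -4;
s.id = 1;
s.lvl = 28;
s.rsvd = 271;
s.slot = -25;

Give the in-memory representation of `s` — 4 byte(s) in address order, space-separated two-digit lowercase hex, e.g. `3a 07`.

e1 e4 3f e7

len:5 = -4 → 0x1c << 27 → word 0xe0000000
id:3 = 1 → 0x1 << 24 → word 0xe1000000
lvl:5 = 28 → 0x1c << 19 → word 0xe1e00000
rsvd:9 = 271 → 0x10f << 10 → word 0xe1e43c00
slot:10 = -25 → 0x3e7 << 0 → word 0xe1e43fe7
word = 0xe1e43fe7 → big-endian bytes:
  [0]=0xe1  [1]=0xe4  [2]=0x3f  [3]=0xe7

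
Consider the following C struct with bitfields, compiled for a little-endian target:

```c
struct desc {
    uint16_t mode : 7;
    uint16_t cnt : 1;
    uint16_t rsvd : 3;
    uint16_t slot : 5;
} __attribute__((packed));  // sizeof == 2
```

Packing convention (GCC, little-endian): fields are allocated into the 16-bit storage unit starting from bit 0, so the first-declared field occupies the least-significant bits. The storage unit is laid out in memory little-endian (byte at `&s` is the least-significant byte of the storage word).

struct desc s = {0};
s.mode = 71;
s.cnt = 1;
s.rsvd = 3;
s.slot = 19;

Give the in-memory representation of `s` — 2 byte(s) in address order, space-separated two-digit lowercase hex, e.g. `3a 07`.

c7 9b

mode (7b) val=71 bits=0x47 at bit 0: 0x0047
cnt (1b) val=1 bits=0x1 at bit 7: 0x00c7
rsvd (3b) val=3 bits=0x3 at bit 8: 0x03c7
slot (5b) val=19 bits=0x13 at bit 11: 0x9bc7
word = 0x9bc7 → little-endian bytes:
  [0]=0xc7  [1]=0x9b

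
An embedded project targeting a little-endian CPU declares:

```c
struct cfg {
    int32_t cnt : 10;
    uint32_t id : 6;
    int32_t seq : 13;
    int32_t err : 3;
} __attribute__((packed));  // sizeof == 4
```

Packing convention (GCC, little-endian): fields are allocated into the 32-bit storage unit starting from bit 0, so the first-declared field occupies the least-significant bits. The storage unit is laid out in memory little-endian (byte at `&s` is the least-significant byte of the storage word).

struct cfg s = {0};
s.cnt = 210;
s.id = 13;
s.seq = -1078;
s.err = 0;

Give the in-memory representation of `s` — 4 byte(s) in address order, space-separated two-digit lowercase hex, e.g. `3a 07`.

cnt (10b) val=210 bits=0xd2 at bit 0: 0x000000d2
id (6b) val=13 bits=0xd at bit 10: 0x000034d2
seq (13b) val=-1078 bits=0x1bca at bit 16: 0x1bca34d2
err (3b) val=0 bits=0x0 at bit 29: 0x1bca34d2
word = 0x1bca34d2 → little-endian bytes:
  [0]=0xd2  [1]=0x34  [2]=0xca  [3]=0x1b

d2 34 ca 1b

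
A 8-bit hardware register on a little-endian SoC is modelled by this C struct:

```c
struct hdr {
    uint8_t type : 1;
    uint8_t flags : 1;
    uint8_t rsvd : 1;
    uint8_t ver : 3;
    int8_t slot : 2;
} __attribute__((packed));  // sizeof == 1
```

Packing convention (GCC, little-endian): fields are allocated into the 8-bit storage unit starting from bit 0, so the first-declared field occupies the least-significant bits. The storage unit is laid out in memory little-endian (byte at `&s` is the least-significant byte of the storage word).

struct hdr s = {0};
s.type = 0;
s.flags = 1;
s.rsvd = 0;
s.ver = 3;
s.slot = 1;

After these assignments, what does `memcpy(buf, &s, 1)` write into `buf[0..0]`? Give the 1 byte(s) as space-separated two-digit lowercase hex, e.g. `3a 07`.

type (1b) val=0 bits=0x0 at bit 0: 0x00
flags (1b) val=1 bits=0x1 at bit 1: 0x02
rsvd (1b) val=0 bits=0x0 at bit 2: 0x02
ver (3b) val=3 bits=0x3 at bit 3: 0x1a
slot (2b) val=1 bits=0x1 at bit 6: 0x5a
word = 0x5a → little-endian bytes:
  [0]=0x5a

5a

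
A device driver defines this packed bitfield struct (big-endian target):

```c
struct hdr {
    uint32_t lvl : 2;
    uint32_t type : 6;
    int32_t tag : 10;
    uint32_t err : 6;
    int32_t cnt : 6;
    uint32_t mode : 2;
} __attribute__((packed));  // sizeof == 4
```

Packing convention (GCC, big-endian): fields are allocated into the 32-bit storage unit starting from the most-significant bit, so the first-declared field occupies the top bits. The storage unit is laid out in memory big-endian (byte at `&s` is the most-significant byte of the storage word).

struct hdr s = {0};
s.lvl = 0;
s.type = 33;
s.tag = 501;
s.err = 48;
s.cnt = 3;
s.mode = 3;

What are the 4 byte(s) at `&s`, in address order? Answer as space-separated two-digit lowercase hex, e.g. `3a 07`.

21 7d 70 0f

lvl (2b) val=0 bits=0x0 at bit 30: 0x00000000
type (6b) val=33 bits=0x21 at bit 24: 0x21000000
tag (10b) val=501 bits=0x1f5 at bit 14: 0x217d4000
err (6b) val=48 bits=0x30 at bit 8: 0x217d7000
cnt (6b) val=3 bits=0x3 at bit 2: 0x217d700c
mode (2b) val=3 bits=0x3 at bit 0: 0x217d700f
word = 0x217d700f → big-endian bytes:
  [0]=0x21  [1]=0x7d  [2]=0x70  [3]=0x0f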